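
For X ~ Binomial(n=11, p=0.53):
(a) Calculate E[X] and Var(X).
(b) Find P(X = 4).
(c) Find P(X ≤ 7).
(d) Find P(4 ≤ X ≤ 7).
(a) E[X] = 5.8300, Var(X) = 2.7401
(b) P(X = 4) = 0.131918
(c) P(X ≤ 7) = 0.843285
(d) P(4 ≤ X ≤ 7) = 0.764190

We have X ~ Binomial(n=11, p=0.53).

(a) Moments:
E[X] = 5.8300
Var(X) = 2.7401
σ = √Var(X) = 1.6553

(b) Point probability using PMF:
P(X = 4) = 0.131918

(c) Cumulative probability using CDF:
P(X ≤ 7) = F(7) = 0.843285

(d) Range probability:
P(4 ≤ X ≤ 7) = P(X ≤ 7) - P(X ≤ 3)
                   = F(7) - F(3)
                   = 0.843285 - 0.079095
                   = 0.764190

This means approximately 76.4% of outcomes fall in the interval [4, 7].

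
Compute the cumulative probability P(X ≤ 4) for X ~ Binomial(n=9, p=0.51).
0.475404

We have X ~ Binomial(n=9, p=0.51).

The CDF gives us P(X ≤ k).

Using the CDF:
P(X ≤ 4) = 0.475404

This means there's approximately a 47.5% chance that X is at most 4.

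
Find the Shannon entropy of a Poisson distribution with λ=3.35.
1.9915 nats

We have X ~ Poisson(λ=3.35).

The Shannon entropy measures the uncertainty or information content of the distribution.

For a Poisson distribution with λ=3.35:
H(X) = 1.9915 nats

(In bits, this would be 2.8732 bits.)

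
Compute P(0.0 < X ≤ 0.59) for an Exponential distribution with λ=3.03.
0.832655

We have X ~ Exponential(λ=3.03).

To find P(0.0 < X ≤ 0.59), we use:
P(0.0 < X ≤ 0.59) = P(X ≤ 0.59) - P(X ≤ 0.0)
                 = F(0.59) - F(0.0)
                 = 0.832655 - 0.000000
                 = 0.832655

So there's approximately a 83.3% chance that X falls in this range.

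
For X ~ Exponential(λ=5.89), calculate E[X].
0.1698

We have X ~ Exponential(λ=5.89).

For an Exponential distribution with λ=5.89:
E[X] = 0.1698

This is the expected (average) value of X.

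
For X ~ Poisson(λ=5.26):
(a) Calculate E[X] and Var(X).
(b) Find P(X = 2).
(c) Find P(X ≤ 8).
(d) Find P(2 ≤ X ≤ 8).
(a) E[X] = 5.2600, Var(X) = 5.2600
(b) P(X = 2) = 0.071871
(c) P(X ≤ 8) = 0.913605
(d) P(2 ≤ X ≤ 8) = 0.881083

We have X ~ Poisson(λ=5.26).

(a) Moments:
E[X] = 5.2600
Var(X) = 5.2600
σ = √Var(X) = 2.2935

(b) Point probability using PMF:
P(X = 2) = 0.071871

(c) Cumulative probability using CDF:
P(X ≤ 8) = F(8) = 0.913605

(d) Range probability:
P(2 ≤ X ≤ 8) = P(X ≤ 8) - P(X ≤ 1)
                   = F(8) - F(1)
                   = 0.913605 - 0.032523
                   = 0.881083

This means approximately 88.1% of outcomes fall in the interval [2, 8].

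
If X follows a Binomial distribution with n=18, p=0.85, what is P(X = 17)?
0.170406

We have X ~ Binomial(n=18, p=0.85).

For a Binomial distribution, the PMF gives us the probability of each outcome.

Using the PMF formula:
P(X = 17) = 0.170406

Rounded to 4 decimal places: 0.1704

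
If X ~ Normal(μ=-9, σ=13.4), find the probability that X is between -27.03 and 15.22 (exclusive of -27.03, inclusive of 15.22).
0.875427

We have X ~ Normal(μ=-9, σ=13.4).

To find P(-27.03 < X ≤ 15.22), we use:
P(-27.03 < X ≤ 15.22) = P(X ≤ 15.22) - P(X ≤ -27.03)
                 = F(15.22) - F(-27.03)
                 = 0.964655 - 0.089228
                 = 0.875427

So there's approximately a 87.5% chance that X falls in this range.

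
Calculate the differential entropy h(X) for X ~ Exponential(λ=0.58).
1.5447 nats

We have X ~ Exponential(λ=0.58).

The differential entropy measures the uncertainty or information content of the distribution.

For an Exponential distribution with λ=0.58:
h(X) = 1.5447 nats

(In bits, this would be 2.2286 bits.)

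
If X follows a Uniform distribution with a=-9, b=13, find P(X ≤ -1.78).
0.328182

We have X ~ Uniform(a=-9, b=13).

The CDF gives us P(X ≤ k).

Using the CDF:
P(X ≤ -1.78) = 0.328182

This means there's approximately a 32.8% chance that X is at most -1.78.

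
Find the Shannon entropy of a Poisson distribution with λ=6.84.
2.3670 nats

We have X ~ Poisson(λ=6.84).

The Shannon entropy measures the uncertainty or information content of the distribution.

For a Poisson distribution with λ=6.84:
H(X) = 2.3670 nats

(In bits, this would be 3.4148 bits.)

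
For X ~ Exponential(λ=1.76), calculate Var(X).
0.3228

We have X ~ Exponential(λ=1.76).

For an Exponential distribution with λ=1.76:
Var(X) = 0.3228

The variance measures the spread of the distribution around the mean.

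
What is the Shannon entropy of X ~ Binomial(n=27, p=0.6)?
2.3526 nats

We have X ~ Binomial(n=27, p=0.6).

The Shannon entropy measures the uncertainty or information content of the distribution.

For a Binomial distribution with n=27, p=0.6:
H(X) = 2.3526 nats

(In bits, this would be 3.3941 bits.)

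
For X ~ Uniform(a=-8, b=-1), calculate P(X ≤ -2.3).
0.814286

We have X ~ Uniform(a=-8, b=-1).

The CDF gives us P(X ≤ k).

Using the CDF:
P(X ≤ -2.3) = 0.814286

This means there's approximately a 81.4% chance that X is at most -2.3.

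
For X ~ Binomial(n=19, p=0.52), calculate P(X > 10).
0.389519

We have X ~ Binomial(n=19, p=0.52).

P(X > 10) = 1 - P(X ≤ 10)
                = 1 - F(10)
                = 1 - 0.610481
                = 0.389519

So there's approximately a 39.0% chance that X exceeds 10.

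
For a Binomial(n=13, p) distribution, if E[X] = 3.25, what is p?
p = 0.25

For a Binomial(n, p) distribution:
E[X] = n × p

Given n = 13 and E[X] = 3.25:
3.25 = 13 × p
p = 3.25 / 13 = 0.25

Verification: Binomial(13, 0.25) has E[X] = 3.25 ✓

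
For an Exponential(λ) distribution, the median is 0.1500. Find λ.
λ = 4.6210

For X ~ Exponential(λ), the CDF is F(x) = 1 - e^(-λx).
The median m satisfies F(m) = 0.5:
1 - e^(-λm) = 0.5
e^(-λm) = 0.5
λm = ln(2)
m = ln(2) / λ

Given m = 0.1500:
λ = ln(2) / 0.1500 = 0.693147 / 0.1500 = 4.6210

Verification: ln(2) / 4.6210 = 0.1500 ✓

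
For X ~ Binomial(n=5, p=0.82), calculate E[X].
4.1000

We have X ~ Binomial(n=5, p=0.82).

For a Binomial distribution with n=5, p=0.82:
E[X] = 4.1000

This is the expected (average) value of X.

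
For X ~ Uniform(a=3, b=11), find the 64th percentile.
8.1200

We have X ~ Uniform(a=3, b=11).

We want to find x such that P(X ≤ x) = 0.64.

This is the 64th percentile, which means 64% of values fall below this point.

Using the inverse CDF (quantile function):
x = F⁻¹(0.64) = 8.1200

Verification: P(X ≤ 8.1200) = 0.64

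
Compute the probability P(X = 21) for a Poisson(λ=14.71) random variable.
0.026488

We have X ~ Poisson(λ=14.71).

For a Poisson distribution, the PMF gives us the probability of each outcome.

Using the PMF formula:
P(X = 21) = 0.026488

Rounded to 4 decimal places: 0.0265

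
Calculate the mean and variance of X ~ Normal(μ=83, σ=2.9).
E[X] = 83.0000, Var(X) = 8.4100

We have X ~ Normal(μ=83, σ=2.9).

For a Normal distribution with μ=83, σ=2.9:

Expected value:
E[X] = 83.0000

Variance:
Var(X) = 8.4100

Standard deviation:
σ = √Var(X) = 2.9000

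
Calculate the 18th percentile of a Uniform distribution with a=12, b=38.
16.6800

We have X ~ Uniform(a=12, b=38).

We want to find x such that P(X ≤ x) = 0.18.

This is the 18th percentile, which means 18% of values fall below this point.

Using the inverse CDF (quantile function):
x = F⁻¹(0.18) = 16.6800

Verification: P(X ≤ 16.6800) = 0.18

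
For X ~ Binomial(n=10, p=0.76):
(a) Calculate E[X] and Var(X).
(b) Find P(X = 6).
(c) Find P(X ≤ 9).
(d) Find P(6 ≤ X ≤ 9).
(a) E[X] = 7.6000, Var(X) = 1.8240
(b) P(X = 6) = 0.134260
(c) P(X ≤ 9) = 0.935711
(d) P(6 ≤ X ≤ 9) = 0.868722

We have X ~ Binomial(n=10, p=0.76).

(a) Moments:
E[X] = 7.6000
Var(X) = 1.8240
σ = √Var(X) = 1.3506

(b) Point probability using PMF:
P(X = 6) = 0.134260

(c) Cumulative probability using CDF:
P(X ≤ 9) = F(9) = 0.935711

(d) Range probability:
P(6 ≤ X ≤ 9) = P(X ≤ 9) - P(X ≤ 5)
                   = F(9) - F(5)
                   = 0.935711 - 0.066989
                   = 0.868722

This means approximately 86.9% of outcomes fall in the interval [6, 9].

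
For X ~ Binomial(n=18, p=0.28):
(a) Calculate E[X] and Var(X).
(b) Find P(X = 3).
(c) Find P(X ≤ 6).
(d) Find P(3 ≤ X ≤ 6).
(a) E[X] = 5.0400, Var(X) = 3.6288
(b) P(X = 3) = 0.129763
(c) P(X ≤ 6) = 0.782880
(d) P(3 ≤ X ≤ 6) = 0.698685

We have X ~ Binomial(n=18, p=0.28).

(a) Moments:
E[X] = 5.0400
Var(X) = 3.6288
σ = √Var(X) = 1.9049

(b) Point probability using PMF:
P(X = 3) = 0.129763

(c) Cumulative probability using CDF:
P(X ≤ 6) = F(6) = 0.782880

(d) Range probability:
P(3 ≤ X ≤ 6) = P(X ≤ 6) - P(X ≤ 2)
                   = F(6) - F(2)
                   = 0.782880 - 0.084195
                   = 0.698685

This means approximately 69.9% of outcomes fall in the interval [3, 6].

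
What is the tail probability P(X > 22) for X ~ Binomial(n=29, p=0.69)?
0.158581

We have X ~ Binomial(n=29, p=0.69).

P(X > 22) = 1 - P(X ≤ 22)
                = 1 - F(22)
                = 1 - 0.841419
                = 0.158581

So there's approximately a 15.9% chance that X exceeds 22.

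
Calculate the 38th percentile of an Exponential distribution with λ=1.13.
0.4230

We have X ~ Exponential(λ=1.13).

We want to find x such that P(X ≤ x) = 0.38.

This is the 38th percentile, which means 38% of values fall below this point.

Using the inverse CDF (quantile function):
x = F⁻¹(0.38) = 0.4230

Verification: P(X ≤ 0.4230) = 0.38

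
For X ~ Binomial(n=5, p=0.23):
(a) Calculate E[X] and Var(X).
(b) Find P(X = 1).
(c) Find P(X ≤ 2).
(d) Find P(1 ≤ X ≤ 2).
(a) E[X] = 1.1500, Var(X) = 0.8855
(b) P(X = 1) = 0.404260
(c) P(X ≤ 2) = 0.916444
(d) P(1 ≤ X ≤ 2) = 0.645766

We have X ~ Binomial(n=5, p=0.23).

(a) Moments:
E[X] = 1.1500
Var(X) = 0.8855
σ = √Var(X) = 0.9410

(b) Point probability using PMF:
P(X = 1) = 0.404260

(c) Cumulative probability using CDF:
P(X ≤ 2) = F(2) = 0.916444

(d) Range probability:
P(1 ≤ X ≤ 2) = P(X ≤ 2) - P(X ≤ 0)
                   = F(2) - F(0)
                   = 0.916444 - 0.270678
                   = 0.645766

This means approximately 64.6% of outcomes fall in the interval [1, 2].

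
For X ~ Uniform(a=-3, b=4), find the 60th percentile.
1.2000

We have X ~ Uniform(a=-3, b=4).

We want to find x such that P(X ≤ x) = 0.6.

This is the 60th percentile, which means 60% of values fall below this point.

Using the inverse CDF (quantile function):
x = F⁻¹(0.6) = 1.2000

Verification: P(X ≤ 1.2000) = 0.6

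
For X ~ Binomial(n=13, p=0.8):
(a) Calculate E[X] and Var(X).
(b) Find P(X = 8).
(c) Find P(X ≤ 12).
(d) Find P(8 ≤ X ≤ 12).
(a) E[X] = 10.4000, Var(X) = 2.0800
(b) P(X = 8) = 0.069095
(c) P(X ≤ 12) = 0.945024
(d) P(8 ≤ X ≤ 12) = 0.914989

We have X ~ Binomial(n=13, p=0.8).

(a) Moments:
E[X] = 10.4000
Var(X) = 2.0800
σ = √Var(X) = 1.4422

(b) Point probability using PMF:
P(X = 8) = 0.069095

(c) Cumulative probability using CDF:
P(X ≤ 12) = F(12) = 0.945024

(d) Range probability:
P(8 ≤ X ≤ 12) = P(X ≤ 12) - P(X ≤ 7)
                   = F(12) - F(7)
                   = 0.945024 - 0.030035
                   = 0.914989

This means approximately 91.5% of outcomes fall in the interval [8, 12].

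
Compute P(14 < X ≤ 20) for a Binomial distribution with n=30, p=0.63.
0.673408

We have X ~ Binomial(n=30, p=0.63).

To find P(14 < X ≤ 20), we use:
P(14 < X ≤ 20) = P(X ≤ 20) - P(X ≤ 14)
                 = F(20) - F(14)
                 = 0.723471 - 0.050063
                 = 0.673408

So there's approximately a 67.3% chance that X falls in this range.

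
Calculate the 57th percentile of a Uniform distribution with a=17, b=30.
24.4100

We have X ~ Uniform(a=17, b=30).

We want to find x such that P(X ≤ x) = 0.57.

This is the 57th percentile, which means 57% of values fall below this point.

Using the inverse CDF (quantile function):
x = F⁻¹(0.57) = 24.4100

Verification: P(X ≤ 24.4100) = 0.57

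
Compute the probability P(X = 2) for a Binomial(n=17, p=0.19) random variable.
0.208124

We have X ~ Binomial(n=17, p=0.19).

For a Binomial distribution, the PMF gives us the probability of each outcome.

Using the PMF formula:
P(X = 2) = 0.208124

Rounded to 4 decimal places: 0.2081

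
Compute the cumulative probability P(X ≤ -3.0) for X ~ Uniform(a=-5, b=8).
0.153846

We have X ~ Uniform(a=-5, b=8).

The CDF gives us P(X ≤ k).

Using the CDF:
P(X ≤ -3.0) = 0.153846

This means there's approximately a 15.4% chance that X is at most -3.0.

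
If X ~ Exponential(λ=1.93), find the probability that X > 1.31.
0.079795

We have X ~ Exponential(λ=1.93).

P(X > 1.31) = 1 - P(X ≤ 1.31)
                = 1 - F(1.31)
                = 1 - 0.920205
                = 0.079795

So there's approximately a 8.0% chance that X exceeds 1.31.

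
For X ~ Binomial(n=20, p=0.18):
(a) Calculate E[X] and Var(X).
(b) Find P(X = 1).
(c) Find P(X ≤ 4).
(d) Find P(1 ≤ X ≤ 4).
(a) E[X] = 3.6000, Var(X) = 2.9520
(b) P(X = 1) = 0.082940
(c) P(X ≤ 4) = 0.715118
(d) P(1 ≤ X ≤ 4) = 0.696226

We have X ~ Binomial(n=20, p=0.18).

(a) Moments:
E[X] = 3.6000
Var(X) = 2.9520
σ = √Var(X) = 1.7181

(b) Point probability using PMF:
P(X = 1) = 0.082940

(c) Cumulative probability using CDF:
P(X ≤ 4) = F(4) = 0.715118

(d) Range probability:
P(1 ≤ X ≤ 4) = P(X ≤ 4) - P(X ≤ 0)
                   = F(4) - F(0)
                   = 0.715118 - 0.018892
                   = 0.696226

This means approximately 69.6% of outcomes fall in the interval [1, 4].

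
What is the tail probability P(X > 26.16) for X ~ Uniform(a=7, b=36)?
0.339310

We have X ~ Uniform(a=7, b=36).

P(X > 26.16) = 1 - P(X ≤ 26.16)
                = 1 - F(26.16)
                = 1 - 0.660690
                = 0.339310

So there's approximately a 33.9% chance that X exceeds 26.16.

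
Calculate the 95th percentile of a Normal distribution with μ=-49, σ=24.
-9.5235

We have X ~ Normal(μ=-49, σ=24).

We want to find x such that P(X ≤ x) = 0.95.

This is the 95th percentile, which means 95% of values fall below this point.

Using the inverse CDF (quantile function):
x = F⁻¹(0.95) = -9.5235

Verification: P(X ≤ -9.5235) = 0.95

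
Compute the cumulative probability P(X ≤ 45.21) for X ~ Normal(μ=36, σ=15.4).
0.725097

We have X ~ Normal(μ=36, σ=15.4).

The CDF gives us P(X ≤ k).

Using the CDF:
P(X ≤ 45.21) = 0.725097

This means there's approximately a 72.5% chance that X is at most 45.21.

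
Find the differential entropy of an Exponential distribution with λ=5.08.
-0.6253 nats

We have X ~ Exponential(λ=5.08).

The differential entropy measures the uncertainty or information content of the distribution.

For an Exponential distribution with λ=5.08:
h(X) = -0.6253 nats

(In bits, this would be -0.9021 bits.)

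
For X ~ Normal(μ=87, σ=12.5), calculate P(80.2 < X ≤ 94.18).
0.423931

We have X ~ Normal(μ=87, σ=12.5).

To find P(80.2 < X ≤ 94.18), we use:
P(80.2 < X ≤ 94.18) = P(X ≤ 94.18) - P(X ≤ 80.2)
                 = F(94.18) - F(80.2)
                 = 0.717151 - 0.293221
                 = 0.423931

So there's approximately a 42.4% chance that X falls in this range.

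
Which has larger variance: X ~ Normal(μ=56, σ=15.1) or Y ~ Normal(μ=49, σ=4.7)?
X has larger variance (228.0100 > 22.0900)

Compute the variance for each distribution:

X ~ Normal(μ=56, σ=15.1):
Var(X) = 228.0100

Y ~ Normal(μ=49, σ=4.7):
Var(Y) = 22.0900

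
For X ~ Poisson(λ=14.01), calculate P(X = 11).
0.084178

We have X ~ Poisson(λ=14.01).

For a Poisson distribution, the PMF gives us the probability of each outcome.

Using the PMF formula:
P(X = 11) = 0.084178

Rounded to 4 decimal places: 0.0842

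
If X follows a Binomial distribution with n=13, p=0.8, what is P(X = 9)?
0.153545

We have X ~ Binomial(n=13, p=0.8).

For a Binomial distribution, the PMF gives us the probability of each outcome.

Using the PMF formula:
P(X = 9) = 0.153545

Rounded to 4 decimal places: 0.1535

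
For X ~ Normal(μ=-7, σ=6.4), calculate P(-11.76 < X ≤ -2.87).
0.512124

We have X ~ Normal(μ=-7, σ=6.4).

To find P(-11.76 < X ≤ -2.87), we use:
P(-11.76 < X ≤ -2.87) = P(X ≤ -2.87) - P(X ≤ -11.76)
                 = F(-2.87) - F(-11.76)
                 = 0.740638 - 0.228514
                 = 0.512124

So there's approximately a 51.2% chance that X falls in this range.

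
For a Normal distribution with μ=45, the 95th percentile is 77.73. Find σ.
σ = 19.8984

For X ~ Normal(μ, σ), the p-th percentile satisfies x = μ + z_p × σ,
where z_p = Φ⁻¹(p) is the standard normal quantile.

Step 1: z_{0.95} = Φ⁻¹(0.95) = 1.6449

Step 2: Solve for σ:
77.73 = 45 + 1.6449 × σ
σ = (77.73 - 45) / 1.6449
σ = 32.73 / 1.6449
σ = 19.8984

Verification: μ + z × σ = 45 + 1.6449 × 19.8984 = 77.73 ✓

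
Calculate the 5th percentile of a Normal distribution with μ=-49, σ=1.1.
-50.8093

We have X ~ Normal(μ=-49, σ=1.1).

We want to find x such that P(X ≤ x) = 0.05.

This is the 5th percentile, which means 5% of values fall below this point.

Using the inverse CDF (quantile function):
x = F⁻¹(0.05) = -50.8093

Verification: P(X ≤ -50.8093) = 0.05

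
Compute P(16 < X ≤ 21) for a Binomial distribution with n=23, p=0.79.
0.776305

We have X ~ Binomial(n=23, p=0.79).

To find P(16 < X ≤ 21), we use:
P(16 < X ≤ 21) = P(X ≤ 21) - P(X ≤ 16)
                 = F(21) - F(16)
                 = 0.968556 - 0.192251
                 = 0.776305

So there's approximately a 77.6% chance that X falls in this range.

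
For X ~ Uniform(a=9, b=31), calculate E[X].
20.0000

We have X ~ Uniform(a=9, b=31).

For a Uniform distribution with a=9, b=31:
E[X] = 20.0000

This is the expected (average) value of X.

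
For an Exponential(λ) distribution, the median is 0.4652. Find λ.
λ = 1.4900

For X ~ Exponential(λ), the CDF is F(x) = 1 - e^(-λx).
The median m satisfies F(m) = 0.5:
1 - e^(-λm) = 0.5
e^(-λm) = 0.5
λm = ln(2)
m = ln(2) / λ

Given m = 0.4652:
λ = ln(2) / 0.4652 = 0.693147 / 0.4652 = 1.4900

Verification: ln(2) / 1.4900 = 0.4652 ✓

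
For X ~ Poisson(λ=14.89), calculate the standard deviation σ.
3.8588

We have X ~ Poisson(λ=14.89).

For a Poisson distribution with λ=14.89:
σ = √Var(X) = 3.8588

The standard deviation is the square root of the variance.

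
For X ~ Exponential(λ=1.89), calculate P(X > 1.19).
0.105494

We have X ~ Exponential(λ=1.89).

P(X > 1.19) = 1 - P(X ≤ 1.19)
                = 1 - F(1.19)
                = 1 - 0.894506
                = 0.105494

So there's approximately a 10.5% chance that X exceeds 1.19.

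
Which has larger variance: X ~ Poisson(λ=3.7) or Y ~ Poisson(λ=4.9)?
Y has larger variance (4.9000 > 3.7000)

Compute the variance for each distribution:

X ~ Poisson(λ=3.7):
Var(X) = 3.7000

Y ~ Poisson(λ=4.9):
Var(Y) = 4.9000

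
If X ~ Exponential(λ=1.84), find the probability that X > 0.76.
0.246992

We have X ~ Exponential(λ=1.84).

P(X > 0.76) = 1 - P(X ≤ 0.76)
                = 1 - F(0.76)
                = 1 - 0.753008
                = 0.246992

So there's approximately a 24.7% chance that X exceeds 0.76.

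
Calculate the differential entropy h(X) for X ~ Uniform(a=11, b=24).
2.5649 nats

We have X ~ Uniform(a=11, b=24).

The differential entropy measures the uncertainty or information content of the distribution.

For a Uniform distribution with a=11, b=24:
h(X) = 2.5649 nats

(In bits, this would be 3.7004 bits.)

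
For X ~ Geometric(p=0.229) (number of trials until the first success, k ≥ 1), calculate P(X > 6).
0.210052

We have X ~ Geometric(p=0.229) (number of trials until the first success, k ≥ 1).

P(X > 6) = 1 - P(X ≤ 6)
                = 1 - F(6)
                = 1 - 0.789948
                = 0.210052

So there's approximately a 21.0% chance that X exceeds 6.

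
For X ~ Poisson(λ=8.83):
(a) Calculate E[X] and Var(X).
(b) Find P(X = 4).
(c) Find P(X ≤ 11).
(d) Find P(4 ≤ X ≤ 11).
(a) E[X] = 8.8300, Var(X) = 8.8300
(b) P(X = 4) = 0.037052
(c) P(X ≤ 11) = 0.819184
(d) P(4 ≤ X ≤ 11) = 0.795258

We have X ~ Poisson(λ=8.83).

(a) Moments:
E[X] = 8.8300
Var(X) = 8.8300
σ = √Var(X) = 2.9715

(b) Point probability using PMF:
P(X = 4) = 0.037052

(c) Cumulative probability using CDF:
P(X ≤ 11) = F(11) = 0.819184

(d) Range probability:
P(4 ≤ X ≤ 11) = P(X ≤ 11) - P(X ≤ 3)
                   = F(11) - F(3)
                   = 0.819184 - 0.023925
                   = 0.795258

This means approximately 79.5% of outcomes fall in the interval [4, 11].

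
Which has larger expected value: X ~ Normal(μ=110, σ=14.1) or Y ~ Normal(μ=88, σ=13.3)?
X has larger mean (110.0000 > 88.0000)

Compute the expected value for each distribution:

X ~ Normal(μ=110, σ=14.1):
E[X] = 110.0000

Y ~ Normal(μ=88, σ=13.3):
E[Y] = 88.0000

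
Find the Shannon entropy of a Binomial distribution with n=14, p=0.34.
1.9873 nats

We have X ~ Binomial(n=14, p=0.34).

The Shannon entropy measures the uncertainty or information content of the distribution.

For a Binomial distribution with n=14, p=0.34:
H(X) = 1.9873 nats

(In bits, this would be 2.8671 bits.)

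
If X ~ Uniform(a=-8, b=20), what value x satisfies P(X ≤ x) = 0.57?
7.9600

We have X ~ Uniform(a=-8, b=20).

We want to find x such that P(X ≤ x) = 0.57.

This is the 57th percentile, which means 57% of values fall below this point.

Using the inverse CDF (quantile function):
x = F⁻¹(0.57) = 7.9600

Verification: P(X ≤ 7.9600) = 0.57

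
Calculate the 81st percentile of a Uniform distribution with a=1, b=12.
9.9100

We have X ~ Uniform(a=1, b=12).

We want to find x such that P(X ≤ x) = 0.81.

This is the 81st percentile, which means 81% of values fall below this point.

Using the inverse CDF (quantile function):
x = F⁻¹(0.81) = 9.9100

Verification: P(X ≤ 9.9100) = 0.81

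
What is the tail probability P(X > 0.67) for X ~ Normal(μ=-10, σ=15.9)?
0.251088

We have X ~ Normal(μ=-10, σ=15.9).

P(X > 0.67) = 1 - P(X ≤ 0.67)
                = 1 - F(0.67)
                = 1 - 0.748912
                = 0.251088

So there's approximately a 25.1% chance that X exceeds 0.67.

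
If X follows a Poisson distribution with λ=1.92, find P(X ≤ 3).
0.871263

We have X ~ Poisson(λ=1.92).

The CDF gives us P(X ≤ k).

Using the CDF:
P(X ≤ 3) = 0.871263

This means there's approximately a 87.1% chance that X is at most 3.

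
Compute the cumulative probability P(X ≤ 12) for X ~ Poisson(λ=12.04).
0.571391

We have X ~ Poisson(λ=12.04).

The CDF gives us P(X ≤ k).

Using the CDF:
P(X ≤ 12) = 0.571391

This means there's approximately a 57.1% chance that X is at most 12.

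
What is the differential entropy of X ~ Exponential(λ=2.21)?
0.2070 nats

We have X ~ Exponential(λ=2.21).

The differential entropy measures the uncertainty or information content of the distribution.

For an Exponential distribution with λ=2.21:
h(X) = 0.2070 nats

(In bits, this would be 0.2986 bits.)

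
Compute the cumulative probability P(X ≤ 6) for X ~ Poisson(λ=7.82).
0.335850

We have X ~ Poisson(λ=7.82).

The CDF gives us P(X ≤ k).

Using the CDF:
P(X ≤ 6) = 0.335850

This means there's approximately a 33.6% chance that X is at most 6.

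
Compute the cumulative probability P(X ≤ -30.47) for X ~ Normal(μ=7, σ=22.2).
0.045721

We have X ~ Normal(μ=7, σ=22.2).

The CDF gives us P(X ≤ k).

Using the CDF:
P(X ≤ -30.47) = 0.045721

This means there's approximately a 4.6% chance that X is at most -30.47.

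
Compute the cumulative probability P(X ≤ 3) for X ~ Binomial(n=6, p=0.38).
0.847285

We have X ~ Binomial(n=6, p=0.38).

The CDF gives us P(X ≤ k).

Using the CDF:
P(X ≤ 3) = 0.847285

This means there's approximately a 84.7% chance that X is at most 3.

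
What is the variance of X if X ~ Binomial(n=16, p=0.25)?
3.0000

We have X ~ Binomial(n=16, p=0.25).

For a Binomial distribution with n=16, p=0.25:
Var(X) = 3.0000

The variance measures the spread of the distribution around the mean.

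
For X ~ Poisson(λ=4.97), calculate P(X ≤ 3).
0.269262

We have X ~ Poisson(λ=4.97).

The CDF gives us P(X ≤ k).

Using the CDF:
P(X ≤ 3) = 0.269262

This means there's approximately a 26.9% chance that X is at most 3.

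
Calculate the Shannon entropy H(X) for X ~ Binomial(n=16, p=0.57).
2.1013 nats

We have X ~ Binomial(n=16, p=0.57).

The Shannon entropy measures the uncertainty or information content of the distribution.

For a Binomial distribution with n=16, p=0.57:
H(X) = 2.1013 nats

(In bits, this would be 3.0316 bits.)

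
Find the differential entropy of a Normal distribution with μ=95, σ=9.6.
3.6807 nats

We have X ~ Normal(μ=95, σ=9.6).

The differential entropy measures the uncertainty or information content of the distribution.

For a Normal distribution with μ=95, σ=9.6:
h(X) = 3.6807 nats

(In bits, this would be 5.3101 bits.)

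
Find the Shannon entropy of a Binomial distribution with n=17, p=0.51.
2.1419 nats

We have X ~ Binomial(n=17, p=0.51).

The Shannon entropy measures the uncertainty or information content of the distribution.

For a Binomial distribution with n=17, p=0.51:
H(X) = 2.1419 nats

(In bits, this would be 3.0900 bits.)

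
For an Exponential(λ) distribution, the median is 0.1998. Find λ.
λ = 3.4692

For X ~ Exponential(λ), the CDF is F(x) = 1 - e^(-λx).
The median m satisfies F(m) = 0.5:
1 - e^(-λm) = 0.5
e^(-λm) = 0.5
λm = ln(2)
m = ln(2) / λ

Given m = 0.1998:
λ = ln(2) / 0.1998 = 0.693147 / 0.1998 = 3.4692

Verification: ln(2) / 3.4692 = 0.1998 ✓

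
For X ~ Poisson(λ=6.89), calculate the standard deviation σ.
2.6249

We have X ~ Poisson(λ=6.89).

For a Poisson distribution with λ=6.89:
σ = √Var(X) = 2.6249

The standard deviation is the square root of the variance.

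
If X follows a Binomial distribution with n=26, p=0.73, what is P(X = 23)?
0.036770

We have X ~ Binomial(n=26, p=0.73).

For a Binomial distribution, the PMF gives us the probability of each outcome.

Using the PMF formula:
P(X = 23) = 0.036770

Rounded to 4 decimal places: 0.0368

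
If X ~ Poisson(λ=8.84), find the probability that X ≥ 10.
0.391521

We have X ~ Poisson(λ=8.84).

For discrete distributions, P(X ≥ 10) = 1 - P(X ≤ 9).

P(X ≤ 9) = 0.608479
P(X ≥ 10) = 1 - 0.608479 = 0.391521

So there's approximately a 39.2% chance that X is at least 10.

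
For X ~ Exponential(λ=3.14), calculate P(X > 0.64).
0.134042

We have X ~ Exponential(λ=3.14).

P(X > 0.64) = 1 - P(X ≤ 0.64)
                = 1 - F(0.64)
                = 1 - 0.865958
                = 0.134042

So there's approximately a 13.4% chance that X exceeds 0.64.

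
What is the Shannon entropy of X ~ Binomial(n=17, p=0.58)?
2.1285 nats

We have X ~ Binomial(n=17, p=0.58).

The Shannon entropy measures the uncertainty or information content of the distribution.

For a Binomial distribution with n=17, p=0.58:
H(X) = 2.1285 nats

(In bits, this would be 3.0708 bits.)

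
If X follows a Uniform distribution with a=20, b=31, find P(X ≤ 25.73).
0.520909

We have X ~ Uniform(a=20, b=31).

The CDF gives us P(X ≤ k).

Using the CDF:
P(X ≤ 25.73) = 0.520909

This means there's approximately a 52.1% chance that X is at most 25.73.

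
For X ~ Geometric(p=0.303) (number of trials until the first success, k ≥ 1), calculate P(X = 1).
0.303000

We have X ~ Geometric(p=0.303) (number of trials until the first success, k ≥ 1).

For a Geometric distribution, the PMF gives us the probability of each outcome.

Using the PMF formula:
P(X = 1) = 0.303000

Rounded to 4 decimal places: 0.3030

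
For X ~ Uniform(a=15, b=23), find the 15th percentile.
16.2000

We have X ~ Uniform(a=15, b=23).

We want to find x such that P(X ≤ x) = 0.15.

This is the 15th percentile, which means 15% of values fall below this point.

Using the inverse CDF (quantile function):
x = F⁻¹(0.15) = 16.2000

Verification: P(X ≤ 16.2000) = 0.15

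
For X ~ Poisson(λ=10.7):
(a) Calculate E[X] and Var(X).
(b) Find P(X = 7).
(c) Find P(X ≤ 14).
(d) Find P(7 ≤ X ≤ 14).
(a) E[X] = 10.7000, Var(X) = 10.7000
(b) P(X = 7) = 0.071830
(c) P(X ≤ 14) = 0.874965
(d) P(7 ≤ X ≤ 14) = 0.783152

We have X ~ Poisson(λ=10.7).

(a) Moments:
E[X] = 10.7000
Var(X) = 10.7000
σ = √Var(X) = 3.2711

(b) Point probability using PMF:
P(X = 7) = 0.071830

(c) Cumulative probability using CDF:
P(X ≤ 14) = F(14) = 0.874965

(d) Range probability:
P(7 ≤ X ≤ 14) = P(X ≤ 14) - P(X ≤ 6)
                   = F(14) - F(6)
                   = 0.874965 - 0.091813
                   = 0.783152

This means approximately 78.3% of outcomes fall in the interval [7, 14].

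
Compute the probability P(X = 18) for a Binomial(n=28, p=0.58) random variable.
0.123661

We have X ~ Binomial(n=28, p=0.58).

For a Binomial distribution, the PMF gives us the probability of each outcome.

Using the PMF formula:
P(X = 18) = 0.123661

Rounded to 4 decimal places: 0.1237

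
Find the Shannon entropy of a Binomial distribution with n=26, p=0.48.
2.3539 nats

We have X ~ Binomial(n=26, p=0.48).

The Shannon entropy measures the uncertainty or information content of the distribution.

For a Binomial distribution with n=26, p=0.48:
H(X) = 2.3539 nats

(In bits, this would be 3.3959 bits.)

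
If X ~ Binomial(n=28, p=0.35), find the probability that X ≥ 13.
0.142752

We have X ~ Binomial(n=28, p=0.35).

For discrete distributions, P(X ≥ 13) = 1 - P(X ≤ 12).

P(X ≤ 12) = 0.857248
P(X ≥ 13) = 1 - 0.857248 = 0.142752

So there's approximately a 14.3% chance that X is at least 13.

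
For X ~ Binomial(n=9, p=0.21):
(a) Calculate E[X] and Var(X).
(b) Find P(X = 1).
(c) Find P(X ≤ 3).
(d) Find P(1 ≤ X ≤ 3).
(a) E[X] = 1.8900, Var(X) = 1.4931
(b) P(X = 1) = 0.286734
(c) P(X ≤ 3) = 0.900570
(d) P(1 ≤ X ≤ 3) = 0.780718

We have X ~ Binomial(n=9, p=0.21).

(a) Moments:
E[X] = 1.8900
Var(X) = 1.4931
σ = √Var(X) = 1.2219

(b) Point probability using PMF:
P(X = 1) = 0.286734

(c) Cumulative probability using CDF:
P(X ≤ 3) = F(3) = 0.900570

(d) Range probability:
P(1 ≤ X ≤ 3) = P(X ≤ 3) - P(X ≤ 0)
                   = F(3) - F(0)
                   = 0.900570 - 0.119852
                   = 0.780718

This means approximately 78.1% of outcomes fall in the interval [1, 3].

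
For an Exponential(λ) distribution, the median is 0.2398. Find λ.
λ = 2.8905

For X ~ Exponential(λ), the CDF is F(x) = 1 - e^(-λx).
The median m satisfies F(m) = 0.5:
1 - e^(-λm) = 0.5
e^(-λm) = 0.5
λm = ln(2)
m = ln(2) / λ

Given m = 0.2398:
λ = ln(2) / 0.2398 = 0.693147 / 0.2398 = 2.8905

Verification: ln(2) / 2.8905 = 0.2398 ✓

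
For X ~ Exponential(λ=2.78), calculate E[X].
0.3597

We have X ~ Exponential(λ=2.78).

For an Exponential distribution with λ=2.78:
E[X] = 0.3597

This is the expected (average) value of X.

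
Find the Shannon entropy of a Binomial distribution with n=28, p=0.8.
2.1609 nats

We have X ~ Binomial(n=28, p=0.8).

The Shannon entropy measures the uncertainty or information content of the distribution.

For a Binomial distribution with n=28, p=0.8:
H(X) = 2.1609 nats

(In bits, this would be 3.1175 bits.)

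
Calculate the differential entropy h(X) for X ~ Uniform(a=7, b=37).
3.4012 nats

We have X ~ Uniform(a=7, b=37).

The differential entropy measures the uncertainty or information content of the distribution.

For a Uniform distribution with a=7, b=37:
h(X) = 3.4012 nats

(In bits, this would be 4.9069 bits.)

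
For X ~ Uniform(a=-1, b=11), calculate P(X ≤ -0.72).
0.023333

We have X ~ Uniform(a=-1, b=11).

The CDF gives us P(X ≤ k).

Using the CDF:
P(X ≤ -0.72) = 0.023333

This means there's approximately a 2.3% chance that X is at most -0.72.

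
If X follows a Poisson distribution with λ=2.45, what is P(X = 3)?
0.211507

We have X ~ Poisson(λ=2.45).

For a Poisson distribution, the PMF gives us the probability of each outcome.

Using the PMF formula:
P(X = 3) = 0.211507

Rounded to 4 decimal places: 0.2115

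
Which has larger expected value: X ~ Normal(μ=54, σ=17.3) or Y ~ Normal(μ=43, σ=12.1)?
X has larger mean (54.0000 > 43.0000)

Compute the expected value for each distribution:

X ~ Normal(μ=54, σ=17.3):
E[X] = 54.0000

Y ~ Normal(μ=43, σ=12.1):
E[Y] = 43.0000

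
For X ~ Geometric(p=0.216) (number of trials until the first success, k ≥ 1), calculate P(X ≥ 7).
0.232218

We have X ~ Geometric(p=0.216) (number of trials until the first success, k ≥ 1).

For discrete distributions, P(X ≥ 7) = 1 - P(X ≤ 6).

P(X ≤ 6) = 0.767782
P(X ≥ 7) = 1 - 0.767782 = 0.232218

So there's approximately a 23.2% chance that X is at least 7.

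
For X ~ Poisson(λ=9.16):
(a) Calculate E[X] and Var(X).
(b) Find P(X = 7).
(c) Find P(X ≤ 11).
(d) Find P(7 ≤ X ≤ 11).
(a) E[X] = 9.1600, Var(X) = 9.1600
(b) P(X = 7) = 0.112902
(c) P(X ≤ 11) = 0.787215
(d) P(7 ≤ X ≤ 11) = 0.594622

We have X ~ Poisson(λ=9.16).

(a) Moments:
E[X] = 9.1600
Var(X) = 9.1600
σ = √Var(X) = 3.0265

(b) Point probability using PMF:
P(X = 7) = 0.112902

(c) Cumulative probability using CDF:
P(X ≤ 11) = F(11) = 0.787215

(d) Range probability:
P(7 ≤ X ≤ 11) = P(X ≤ 11) - P(X ≤ 6)
                   = F(11) - F(6)
                   = 0.787215 - 0.192593
                   = 0.594622

This means approximately 59.5% of outcomes fall in the interval [7, 11].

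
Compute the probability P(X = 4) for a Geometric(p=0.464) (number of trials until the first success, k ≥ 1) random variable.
0.071452

We have X ~ Geometric(p=0.464) (number of trials until the first success, k ≥ 1).

For a Geometric distribution, the PMF gives us the probability of each outcome.

Using the PMF formula:
P(X = 4) = 0.071452

Rounded to 4 decimal places: 0.0715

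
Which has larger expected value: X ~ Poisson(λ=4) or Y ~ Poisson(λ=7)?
Y has larger mean (7.0000 > 4.0000)

Compute the expected value for each distribution:

X ~ Poisson(λ=4):
E[X] = 4.0000

Y ~ Poisson(λ=7):
E[Y] = 7.0000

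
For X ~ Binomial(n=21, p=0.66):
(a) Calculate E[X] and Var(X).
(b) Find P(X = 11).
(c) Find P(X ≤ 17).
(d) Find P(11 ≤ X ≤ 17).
(a) E[X] = 13.8600, Var(X) = 4.7124
(b) P(X = 11) = 0.075370
(c) P(X ≤ 17) = 0.959517
(d) P(11 ≤ X ≤ 17) = 0.895812

We have X ~ Binomial(n=21, p=0.66).

(a) Moments:
E[X] = 13.8600
Var(X) = 4.7124
σ = √Var(X) = 2.1708

(b) Point probability using PMF:
P(X = 11) = 0.075370

(c) Cumulative probability using CDF:
P(X ≤ 17) = F(17) = 0.959517

(d) Range probability:
P(11 ≤ X ≤ 17) = P(X ≤ 17) - P(X ≤ 10)
                   = F(17) - F(10)
                   = 0.959517 - 0.063705
                   = 0.895812

This means approximately 89.6% of outcomes fall in the interval [11, 17].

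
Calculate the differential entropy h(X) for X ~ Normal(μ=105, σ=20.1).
4.4197 nats

We have X ~ Normal(μ=105, σ=20.1).

The differential entropy measures the uncertainty or information content of the distribution.

For a Normal distribution with μ=105, σ=20.1:
h(X) = 4.4197 nats

(In bits, this would be 6.3762 bits.)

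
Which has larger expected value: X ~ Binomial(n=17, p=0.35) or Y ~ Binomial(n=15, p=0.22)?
X has larger mean (5.9500 > 3.3000)

Compute the expected value for each distribution:

X ~ Binomial(n=17, p=0.35):
E[X] = 5.9500

Y ~ Binomial(n=15, p=0.22):
E[Y] = 3.3000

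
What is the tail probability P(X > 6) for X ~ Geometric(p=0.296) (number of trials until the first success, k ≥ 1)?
0.121741

We have X ~ Geometric(p=0.296) (number of trials until the first success, k ≥ 1).

P(X > 6) = 1 - P(X ≤ 6)
                = 1 - F(6)
                = 1 - 0.878259
                = 0.121741

So there's approximately a 12.2% chance that X exceeds 6.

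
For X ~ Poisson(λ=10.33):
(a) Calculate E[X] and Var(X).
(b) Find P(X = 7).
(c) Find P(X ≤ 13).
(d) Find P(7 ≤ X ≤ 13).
(a) E[X] = 10.3300, Var(X) = 10.3300
(b) P(X = 7) = 0.081285
(c) P(X ≤ 13) = 0.839234
(d) P(7 ≤ X ≤ 13) = 0.728565

We have X ~ Poisson(λ=10.33).

(a) Moments:
E[X] = 10.3300
Var(X) = 10.3300
σ = √Var(X) = 3.2140

(b) Point probability using PMF:
P(X = 7) = 0.081285

(c) Cumulative probability using CDF:
P(X ≤ 13) = F(13) = 0.839234

(d) Range probability:
P(7 ≤ X ≤ 13) = P(X ≤ 13) - P(X ≤ 6)
                   = F(13) - F(6)
                   = 0.839234 - 0.110668
                   = 0.728565

This means approximately 72.9% of outcomes fall in the interval [7, 13].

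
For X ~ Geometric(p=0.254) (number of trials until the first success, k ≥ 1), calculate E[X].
3.9370

We have X ~ Geometric(p=0.254) (number of trials until the first success, k ≥ 1).

For a Geometric distribution with p=0.254 (number of trials until the first success, k ≥ 1):
E[X] = 3.9370

This is the expected (average) value of X.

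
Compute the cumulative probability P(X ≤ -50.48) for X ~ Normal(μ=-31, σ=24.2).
0.210422

We have X ~ Normal(μ=-31, σ=24.2).

The CDF gives us P(X ≤ k).

Using the CDF:
P(X ≤ -50.48) = 0.210422

This means there's approximately a 21.0% chance that X is at most -50.48.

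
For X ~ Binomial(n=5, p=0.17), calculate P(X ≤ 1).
0.797300

We have X ~ Binomial(n=5, p=0.17).

The CDF gives us P(X ≤ k).

Using the CDF:
P(X ≤ 1) = 0.797300

This means there's approximately a 79.7% chance that X is at most 1.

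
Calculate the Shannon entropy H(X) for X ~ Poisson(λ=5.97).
2.2967 nats

We have X ~ Poisson(λ=5.97).

The Shannon entropy measures the uncertainty or information content of the distribution.

For a Poisson distribution with λ=5.97:
H(X) = 2.2967 nats

(In bits, this would be 3.3134 bits.)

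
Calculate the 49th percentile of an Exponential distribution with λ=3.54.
0.1902

We have X ~ Exponential(λ=3.54).

We want to find x such that P(X ≤ x) = 0.49.

This is the 49th percentile, which means 49% of values fall below this point.

Using the inverse CDF (quantile function):
x = F⁻¹(0.49) = 0.1902

Verification: P(X ≤ 0.1902) = 0.49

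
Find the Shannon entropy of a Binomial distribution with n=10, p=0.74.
1.7293 nats

We have X ~ Binomial(n=10, p=0.74).

The Shannon entropy measures the uncertainty or information content of the distribution.

For a Binomial distribution with n=10, p=0.74:
H(X) = 1.7293 nats

(In bits, this would be 2.4948 bits.)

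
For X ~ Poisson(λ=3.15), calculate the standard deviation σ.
1.7748

We have X ~ Poisson(λ=3.15).

For a Poisson distribution with λ=3.15:
σ = √Var(X) = 1.7748

The standard deviation is the square root of the variance.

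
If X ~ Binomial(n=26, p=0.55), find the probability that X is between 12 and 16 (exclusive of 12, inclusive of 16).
0.568079

We have X ~ Binomial(n=26, p=0.55).

To find P(12 < X ≤ 16), we use:
P(12 < X ≤ 16) = P(X ≤ 16) - P(X ≤ 12)
                 = F(16) - F(12)
                 = 0.806403 - 0.238324
                 = 0.568079

So there's approximately a 56.8% chance that X falls in this range.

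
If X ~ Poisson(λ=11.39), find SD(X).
3.3749

We have X ~ Poisson(λ=11.39).

For a Poisson distribution with λ=11.39:
σ = √Var(X) = 3.3749

The standard deviation is the square root of the variance.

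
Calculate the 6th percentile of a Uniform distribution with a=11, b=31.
12.2000

We have X ~ Uniform(a=11, b=31).

We want to find x such that P(X ≤ x) = 0.06.

This is the 6th percentile, which means 6% of values fall below this point.

Using the inverse CDF (quantile function):
x = F⁻¹(0.06) = 12.2000

Verification: P(X ≤ 12.2000) = 0.06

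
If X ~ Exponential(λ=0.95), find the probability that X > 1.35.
0.277343

We have X ~ Exponential(λ=0.95).

P(X > 1.35) = 1 - P(X ≤ 1.35)
                = 1 - F(1.35)
                = 1 - 0.722657
                = 0.277343

So there's approximately a 27.7% chance that X exceeds 1.35.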